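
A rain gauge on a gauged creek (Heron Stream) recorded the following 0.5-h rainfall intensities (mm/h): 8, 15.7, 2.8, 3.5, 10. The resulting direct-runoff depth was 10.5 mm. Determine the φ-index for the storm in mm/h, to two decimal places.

φ ≈ 4.23 mm/h

Only the 3 blocks with intensity above φ contribute runoff: 8, 15.7, 10 mm/h.
Σ(I−φ)·Δt = d  ⇒  (8+15.7+10 − 3φ)·0.5 = 10.5
φ = (33.70 − 10.5/0.5) / 3 = 4.23 mm/h.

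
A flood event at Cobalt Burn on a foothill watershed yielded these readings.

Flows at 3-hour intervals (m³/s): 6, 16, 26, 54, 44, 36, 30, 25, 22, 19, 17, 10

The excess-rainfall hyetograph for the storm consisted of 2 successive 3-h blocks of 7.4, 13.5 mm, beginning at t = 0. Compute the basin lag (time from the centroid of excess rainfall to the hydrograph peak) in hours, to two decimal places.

Centroid of excess rainfall: t_c = Σ P_i·t̄_i / ΣP_i = 3.4378 h (block centres at 1.5, 4.5 h).
Hydrograph peak occurs at t = 9 h, so basin lag t_L = 9 − 3.4378 = 5.56 h.

t_L ≈ 5.56 h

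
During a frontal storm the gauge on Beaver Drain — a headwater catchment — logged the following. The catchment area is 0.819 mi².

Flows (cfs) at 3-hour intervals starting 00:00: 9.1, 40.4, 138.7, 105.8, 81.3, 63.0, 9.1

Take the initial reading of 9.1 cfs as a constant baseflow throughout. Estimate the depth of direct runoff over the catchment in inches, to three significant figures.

d ≈ 2.18 in

Direct runoff: 0.0, 31.3, 129.6, 96.7, 72.2, 53.9, 0.0 cfs; ΣQ_DR = 383.7 cfs.
V = ΣQ_DR · Δt = 383.7 × 10800 s = 4.144 × 10^6 ft³.
Over A = 0.819 mi², depth = V / A = 2.18 in.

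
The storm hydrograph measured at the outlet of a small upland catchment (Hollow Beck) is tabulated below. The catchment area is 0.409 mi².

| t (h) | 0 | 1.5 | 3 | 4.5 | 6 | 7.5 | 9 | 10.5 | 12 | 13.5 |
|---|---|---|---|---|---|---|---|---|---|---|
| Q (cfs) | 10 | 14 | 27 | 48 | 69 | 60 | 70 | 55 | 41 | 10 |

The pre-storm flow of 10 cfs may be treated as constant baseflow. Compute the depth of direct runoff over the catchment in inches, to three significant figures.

Direct runoff: 0.0, 4.0, 17.0, 38.0, 59.0, 50.0, 60.0, 45.0, 31.0, 0.0 cfs; ΣQ_DR = 304.0 cfs.
V = ΣQ_DR · Δt = 304.0 × 5400 s = 1.642 × 10^6 ft³.
Over A = 0.409 mi², depth = V / A = 1.73 in.

d ≈ 1.73 in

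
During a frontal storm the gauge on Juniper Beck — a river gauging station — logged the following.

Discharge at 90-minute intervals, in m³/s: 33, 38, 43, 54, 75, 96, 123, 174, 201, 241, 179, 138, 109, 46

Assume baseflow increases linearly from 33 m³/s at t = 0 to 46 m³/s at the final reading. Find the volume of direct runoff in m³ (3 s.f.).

V ≈ 5.38 × 10^6 m³

Direct-runoff ordinates (Q − Q_b): 0.00, 4.00, 8.00, 18.00, 38.00, 58.00, 84.00, 134.00, 160.00, 199.00, 136.00, 94.00, 64.00, 0.00 m³/s.
ΣQ_DR = 997.0 m³/s.
With Δt = 1.5 h = 5400 s, V = ΣQ_DR · Δt = 997.0 × 5400 = 5.38 × 10^6 m³.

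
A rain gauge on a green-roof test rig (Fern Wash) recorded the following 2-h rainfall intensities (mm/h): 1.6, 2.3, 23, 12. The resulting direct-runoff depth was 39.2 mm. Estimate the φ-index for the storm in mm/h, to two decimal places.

Only the 2 blocks with intensity above φ contribute runoff: 23, 12 mm/h.
Σ(I−φ)·Δt = d  ⇒  (23+12 − 2φ)·2 = 39.2
φ = (35.00 − 39.2/2) / 2 = 7.70 mm/h.

φ ≈ 7.70 mm/h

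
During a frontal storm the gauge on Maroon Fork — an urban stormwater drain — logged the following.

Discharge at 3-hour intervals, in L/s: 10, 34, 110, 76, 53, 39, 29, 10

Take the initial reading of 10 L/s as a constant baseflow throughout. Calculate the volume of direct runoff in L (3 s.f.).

V ≈ 3.03 × 10^6 L

Direct-runoff ordinates (Q − Q_b): 0.0, 24.0, 100.0, 66.0, 43.0, 29.0, 19.0, 0.0 L/s.
ΣQ_DR = 281.0 L/s.
With Δt = 3 h = 10800 s, V = ΣQ_DR · Δt = 281.0 × 10800 = 3.03 × 10^6 L.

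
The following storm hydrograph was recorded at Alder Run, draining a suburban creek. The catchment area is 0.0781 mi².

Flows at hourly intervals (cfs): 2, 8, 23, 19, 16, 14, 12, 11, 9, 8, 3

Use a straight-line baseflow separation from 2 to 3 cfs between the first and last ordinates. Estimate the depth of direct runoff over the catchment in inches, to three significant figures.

d ≈ 1.93 in

Direct runoff: 0.00, 5.90, 20.80, 16.70, 13.60, 11.50, 9.40, 8.30, 6.20, 5.10, 0.00 cfs; ΣQ_DR = 97.50 cfs.
V = ΣQ_DR · Δt = 97.50 × 3600 s = 3.510 × 10^5 ft³.
Over A = 0.0781 mi², depth = V / A = 1.93 in.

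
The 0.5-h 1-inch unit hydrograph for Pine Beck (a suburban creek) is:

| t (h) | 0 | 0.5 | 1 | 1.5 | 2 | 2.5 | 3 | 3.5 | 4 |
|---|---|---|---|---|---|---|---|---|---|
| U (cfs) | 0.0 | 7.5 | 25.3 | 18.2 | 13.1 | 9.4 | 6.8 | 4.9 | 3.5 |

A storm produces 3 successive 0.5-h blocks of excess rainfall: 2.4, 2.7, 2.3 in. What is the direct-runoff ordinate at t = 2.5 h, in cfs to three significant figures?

Q ≈ 99.8 cfs

By discrete convolution, Q_j = Σ (P_i / 1 in) · U_{j−i}.
At t = 2.5 h (j=5): Q = (2.4/1)·9.4 + (2.7/1)·13.1 + (2.3/1)·18.2 = 99.8 cfs.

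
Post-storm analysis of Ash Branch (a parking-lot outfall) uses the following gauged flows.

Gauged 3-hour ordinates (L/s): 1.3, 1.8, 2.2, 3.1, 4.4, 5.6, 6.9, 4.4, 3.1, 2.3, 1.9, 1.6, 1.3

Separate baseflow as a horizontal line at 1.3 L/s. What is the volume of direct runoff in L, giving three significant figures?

Direct-runoff ordinates (Q − Q_b): 0.0, 0.5, 0.9, 1.8, 3.1, 4.3, 5.6, 3.1, 1.8, 1.0, 0.6, 0.3, 0.0 L/s.
ΣQ_DR = 23.00 L/s.
With Δt = 3 h = 10800 s, V = ΣQ_DR · Δt = 23.00 × 10800 = 2.48 × 10^5 L.

V ≈ 2.48 × 10^5 L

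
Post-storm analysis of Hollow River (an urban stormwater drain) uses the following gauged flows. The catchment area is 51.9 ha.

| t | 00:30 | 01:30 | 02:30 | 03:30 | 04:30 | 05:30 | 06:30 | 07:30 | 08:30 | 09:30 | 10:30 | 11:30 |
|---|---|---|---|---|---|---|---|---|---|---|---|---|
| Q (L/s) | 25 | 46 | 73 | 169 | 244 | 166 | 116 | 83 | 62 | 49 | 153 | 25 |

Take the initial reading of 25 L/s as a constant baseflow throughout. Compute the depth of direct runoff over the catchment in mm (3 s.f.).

Direct runoff: 0.0, 21.0, 48.0, 144.0, 219.0, 141.0, 91.0, 58.0, 37.0, 24.0, 128.0, 0.0 L/s; ΣQ_DR = 911.0 L/s.
V = ΣQ_DR · Δt = 911.0 × 3600 s = 3.280 × 10^6 L.
Over A = 51.9 ha, depth = V / A = 6.32 mm.

d ≈ 6.32 mm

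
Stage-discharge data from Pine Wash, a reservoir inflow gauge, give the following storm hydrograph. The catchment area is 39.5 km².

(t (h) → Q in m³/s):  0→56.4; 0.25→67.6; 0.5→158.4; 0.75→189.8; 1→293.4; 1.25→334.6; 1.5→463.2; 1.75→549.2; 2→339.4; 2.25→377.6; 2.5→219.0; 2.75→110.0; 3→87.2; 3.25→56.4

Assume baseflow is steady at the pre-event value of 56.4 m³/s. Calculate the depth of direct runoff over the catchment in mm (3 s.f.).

Direct runoff: 0.0, 11.2, 102.0, 133.4, 237.0, 278.2, 406.8, 492.8, 283.0, 321.2, 162.6, 53.6, 30.8, 0.0 m³/s; ΣQ_DR = 2513 m³/s.
V = ΣQ_DR · Δt = 2513 × 900 s = 2.261 × 10^6 m³.
Over A = 39.5 km², depth = V / A = 57.2 mm.

d ≈ 57.2 mm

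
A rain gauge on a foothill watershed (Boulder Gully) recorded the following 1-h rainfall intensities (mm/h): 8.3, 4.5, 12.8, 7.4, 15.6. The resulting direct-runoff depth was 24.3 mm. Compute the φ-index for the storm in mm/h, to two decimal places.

Only the 4 blocks with intensity above φ contribute runoff: 8.3, 12.8, 7.4, 15.6 mm/h.
Σ(I−φ)·Δt = d  ⇒  (8.3+12.8+7.4+15.6 − 4φ)·1 = 24.3
φ = (44.10 − 24.3/1) / 4 = 4.95 mm/h.

φ ≈ 4.95 mm/h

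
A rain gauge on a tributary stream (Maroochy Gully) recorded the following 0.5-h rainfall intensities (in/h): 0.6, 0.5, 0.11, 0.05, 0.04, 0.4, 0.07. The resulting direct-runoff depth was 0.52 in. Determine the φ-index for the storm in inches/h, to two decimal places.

φ ≈ 0.15 in/h

Only the 3 blocks with intensity above φ contribute runoff: 0.6, 0.5, 0.4 in/h.
Σ(I−φ)·Δt = d  ⇒  (0.6+0.5+0.4 − 3φ)·0.5 = 0.52
φ = (1.500 − 0.52/0.5) / 3 = 0.15 in/h.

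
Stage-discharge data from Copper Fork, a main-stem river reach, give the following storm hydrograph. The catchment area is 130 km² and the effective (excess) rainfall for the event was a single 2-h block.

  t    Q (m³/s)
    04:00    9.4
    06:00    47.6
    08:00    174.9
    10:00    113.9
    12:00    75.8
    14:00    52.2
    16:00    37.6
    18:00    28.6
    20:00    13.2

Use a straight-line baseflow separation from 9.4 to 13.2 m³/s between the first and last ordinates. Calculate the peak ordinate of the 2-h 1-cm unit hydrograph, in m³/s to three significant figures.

Direct runoff: 0.00, 37.73, 164.55, 103.08, 64.50, 40.42, 25.35, 15.88, 0.00 m³/s; ΣQ_DR = 451.5 m³/s, peak = 164.55 m³/s.
Runoff depth d = ΣQ_DR·Δt / A = 451.5 × 7200 / (130 km²) = 25.01 mm.
The 1-cm UH is the DRH scaled by (10 mm)/d, so U_p = 164.55 × 10/25.01 = 65.8 m³/s.

U_p ≈ 65.8 m³/s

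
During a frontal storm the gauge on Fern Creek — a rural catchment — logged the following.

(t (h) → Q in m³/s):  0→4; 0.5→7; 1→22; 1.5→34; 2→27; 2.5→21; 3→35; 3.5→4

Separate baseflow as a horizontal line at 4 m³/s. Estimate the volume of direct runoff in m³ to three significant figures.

V ≈ 2.20 × 10^5 m³

Direct-runoff ordinates (Q − Q_b): 0.0, 3.0, 18.0, 30.0, 23.0, 17.0, 31.0, 0.0 m³/s.
ΣQ_DR = 122.0 m³/s.
With Δt = 0.5 h = 1800 s, V = ΣQ_DR · Δt = 122.0 × 1800 = 2.20 × 10^5 m³.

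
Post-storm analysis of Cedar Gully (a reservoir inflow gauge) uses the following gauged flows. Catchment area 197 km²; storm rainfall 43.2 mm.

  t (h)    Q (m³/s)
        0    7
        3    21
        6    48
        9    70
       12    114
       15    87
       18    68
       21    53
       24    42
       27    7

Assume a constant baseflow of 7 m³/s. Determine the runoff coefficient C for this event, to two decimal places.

C ≈ 0.57

ΣQ_DR = 447.0 m³/s; V = ΣQ_DR·Δt = 4.828 × 10^6 m³.
Runoff depth d = V / A = 24.51 mm.
C = d / P = 24.51 / 43.2 = 0.57.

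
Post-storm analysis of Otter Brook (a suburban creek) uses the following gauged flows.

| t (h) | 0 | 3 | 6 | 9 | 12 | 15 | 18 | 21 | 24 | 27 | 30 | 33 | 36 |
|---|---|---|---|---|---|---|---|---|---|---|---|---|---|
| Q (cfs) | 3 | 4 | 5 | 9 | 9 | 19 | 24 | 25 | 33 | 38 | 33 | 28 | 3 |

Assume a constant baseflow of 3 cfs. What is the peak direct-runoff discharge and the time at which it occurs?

Subtracting baseflow gives direct-runoff ordinates: 0.0, 1.0, 2.0, 6.0, 6.0, 16.0, 21.0, 22.0, 30.0, 35.0, 30.0, 25.0, 0.0 cfs.
The maximum is 35.0 cfs, occurring at the reading for t = 27 h.

Q_p = 35.0 cfs at t = 27 h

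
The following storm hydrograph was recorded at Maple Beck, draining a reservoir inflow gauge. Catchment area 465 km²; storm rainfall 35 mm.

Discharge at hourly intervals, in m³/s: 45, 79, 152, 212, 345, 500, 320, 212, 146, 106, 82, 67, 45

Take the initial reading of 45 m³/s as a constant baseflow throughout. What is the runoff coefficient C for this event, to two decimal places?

ΣQ_DR = 1726 m³/s; V = ΣQ_DR·Δt = 6.214 × 10^6 m³.
Runoff depth d = V / A = 13.36 mm.
C = d / P = 13.36 / 35 = 0.38.

C ≈ 0.38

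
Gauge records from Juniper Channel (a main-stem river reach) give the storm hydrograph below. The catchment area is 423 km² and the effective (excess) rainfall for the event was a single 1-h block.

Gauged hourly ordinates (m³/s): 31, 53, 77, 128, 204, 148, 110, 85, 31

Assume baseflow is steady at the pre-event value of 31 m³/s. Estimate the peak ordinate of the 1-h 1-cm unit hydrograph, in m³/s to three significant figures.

Direct runoff: 0.0, 22.0, 46.0, 97.0, 173.0, 117.0, 79.0, 54.0, 0.0 m³/s; ΣQ_DR = 588.0 m³/s, peak = 173.0 m³/s.
Runoff depth d = ΣQ_DR·Δt / A = 588.0 × 3600 / (423 km²) = 5.004 mm.
The 1-cm UH is the DRH scaled by (10 mm)/d, so U_p = 173.0 × 10/5.004 = 346 m³/s.

U_p ≈ 346 m³/s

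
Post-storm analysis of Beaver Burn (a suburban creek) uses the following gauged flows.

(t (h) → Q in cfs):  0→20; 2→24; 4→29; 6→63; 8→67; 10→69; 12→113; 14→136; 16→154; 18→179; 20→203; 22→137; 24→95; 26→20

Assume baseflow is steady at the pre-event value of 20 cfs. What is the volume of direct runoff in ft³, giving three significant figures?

Direct-runoff ordinates (Q − Q_b): 0.0, 4.0, 9.0, 43.0, 47.0, 49.0, 93.0, 116.0, 134.0, 159.0, 183.0, 117.0, 75.0, 0.0 cfs.
ΣQ_DR = 1029 cfs.
With Δt = 2 h = 7200 s, V = ΣQ_DR · Δt = 1029 × 7200 = 7.41 × 10^6 ft³.

V ≈ 7.41 × 10^6 ft³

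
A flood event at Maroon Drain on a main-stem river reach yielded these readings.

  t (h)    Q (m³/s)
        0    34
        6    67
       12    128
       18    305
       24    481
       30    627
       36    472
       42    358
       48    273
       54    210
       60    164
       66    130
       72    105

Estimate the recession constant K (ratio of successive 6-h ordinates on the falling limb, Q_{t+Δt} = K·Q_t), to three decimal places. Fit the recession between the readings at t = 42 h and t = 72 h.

Using the recession-limb readings at t = 42 h and t = 72 h: Q falls from 358 to 105 m³/s over 5 intervals.
K = (Q₂/Q₁)^(1/5) = (105/358)^(1/5) = 0.782.

K ≈ 0.782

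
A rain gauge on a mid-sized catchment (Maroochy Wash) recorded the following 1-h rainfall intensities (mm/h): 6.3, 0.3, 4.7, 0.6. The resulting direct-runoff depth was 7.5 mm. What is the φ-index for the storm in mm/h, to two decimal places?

Only the 2 blocks with intensity above φ contribute runoff: 6.3, 4.7 mm/h.
Σ(I−φ)·Δt = d  ⇒  (6.3+4.7 − 2φ)·1 = 7.5
φ = (11.00 − 7.5/1) / 2 = 1.75 mm/h.

φ ≈ 1.75 mm/h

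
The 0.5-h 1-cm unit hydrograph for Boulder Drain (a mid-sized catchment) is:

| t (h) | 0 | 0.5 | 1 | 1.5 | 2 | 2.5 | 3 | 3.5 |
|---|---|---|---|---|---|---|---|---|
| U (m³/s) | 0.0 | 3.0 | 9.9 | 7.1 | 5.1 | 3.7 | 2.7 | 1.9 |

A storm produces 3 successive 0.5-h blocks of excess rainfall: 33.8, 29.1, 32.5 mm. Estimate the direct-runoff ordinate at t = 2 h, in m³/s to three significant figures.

By discrete convolution, Q_j = Σ (P_i / 10 mm) · U_{j−i}.
At t = 2 h (j=4): Q = (33.8/10)·5.1 + (29.1/10)·7.1 + (32.5/10)·9.9 = 70.1 m³/s.

Q ≈ 70.1 m³/s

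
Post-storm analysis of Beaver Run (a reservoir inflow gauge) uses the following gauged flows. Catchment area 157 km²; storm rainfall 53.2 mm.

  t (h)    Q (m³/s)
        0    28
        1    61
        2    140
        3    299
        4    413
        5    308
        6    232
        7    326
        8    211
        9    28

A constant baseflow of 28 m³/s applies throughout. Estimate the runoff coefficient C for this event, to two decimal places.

C ≈ 0.76

ΣQ_DR = 1766 m³/s; V = ΣQ_DR·Δt = 6.358 × 10^6 m³.
Runoff depth d = V / A = 40.49 mm.
C = d / P = 40.49 / 53.2 = 0.76.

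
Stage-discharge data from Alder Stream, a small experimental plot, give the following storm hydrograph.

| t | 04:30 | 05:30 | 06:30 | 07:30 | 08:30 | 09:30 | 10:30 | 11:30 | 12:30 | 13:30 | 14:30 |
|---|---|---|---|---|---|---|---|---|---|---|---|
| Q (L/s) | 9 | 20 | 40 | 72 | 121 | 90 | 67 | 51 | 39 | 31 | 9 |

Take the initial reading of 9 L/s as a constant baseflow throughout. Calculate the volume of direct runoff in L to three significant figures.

V ≈ 1.62 × 10^6 L

Direct-runoff ordinates (Q − Q_b): 0.0, 11.0, 31.0, 63.0, 112.0, 81.0, 58.0, 42.0, 30.0, 22.0, 0.0 L/s.
ΣQ_DR = 450.0 L/s.
With Δt = 1 h = 3600 s, V = ΣQ_DR · Δt = 450.0 × 3600 = 1.62 × 10^6 L.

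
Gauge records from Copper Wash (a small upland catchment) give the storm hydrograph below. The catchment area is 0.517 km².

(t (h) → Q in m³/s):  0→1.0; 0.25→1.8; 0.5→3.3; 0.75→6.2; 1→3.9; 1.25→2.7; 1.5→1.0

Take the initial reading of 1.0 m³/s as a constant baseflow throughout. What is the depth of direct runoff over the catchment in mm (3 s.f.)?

d ≈ 22.5 mm

Direct runoff: 0.0, 0.8, 2.3, 5.2, 2.9, 1.7, 0.0 m³/s; ΣQ_DR = 12.90 m³/s.
V = ΣQ_DR · Δt = 12.90 × 900 s = 11610 m³.
Over A = 0.517 km², depth = V / A = 22.5 mm.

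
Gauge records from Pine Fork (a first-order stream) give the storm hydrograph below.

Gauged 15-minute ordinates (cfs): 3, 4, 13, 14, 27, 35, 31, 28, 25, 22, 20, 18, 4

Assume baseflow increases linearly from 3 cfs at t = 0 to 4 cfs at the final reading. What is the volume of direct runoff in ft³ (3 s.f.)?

V ≈ 1.79 × 10^5 ft³

Direct-runoff ordinates (Q − Q_b): 0.00, 0.92, 9.83, 10.75, 23.67, 31.58, 27.50, 24.42, 21.33, 18.25, 16.17, 14.08, 0.00 cfs.
ΣQ_DR = 198.5 cfs.
With Δt = 0.25 h = 900 s, V = ΣQ_DR · Δt = 198.5 × 900 = 1.79 × 10^5 ft³.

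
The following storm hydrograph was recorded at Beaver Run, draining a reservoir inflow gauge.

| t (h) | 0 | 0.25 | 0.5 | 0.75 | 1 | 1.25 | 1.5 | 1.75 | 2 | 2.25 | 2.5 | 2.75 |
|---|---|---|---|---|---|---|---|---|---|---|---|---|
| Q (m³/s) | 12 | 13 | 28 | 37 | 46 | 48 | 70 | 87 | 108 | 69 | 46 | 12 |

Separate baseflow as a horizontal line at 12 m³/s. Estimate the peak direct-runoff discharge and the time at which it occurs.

Q_p = 96.0 m³/s at t = 2 h

Subtracting baseflow gives direct-runoff ordinates: 0.0, 1.0, 16.0, 25.0, 34.0, 36.0, 58.0, 75.0, 96.0, 57.0, 34.0, 0.0 m³/s.
The maximum is 96.0 m³/s, occurring at the reading for t = 2 h.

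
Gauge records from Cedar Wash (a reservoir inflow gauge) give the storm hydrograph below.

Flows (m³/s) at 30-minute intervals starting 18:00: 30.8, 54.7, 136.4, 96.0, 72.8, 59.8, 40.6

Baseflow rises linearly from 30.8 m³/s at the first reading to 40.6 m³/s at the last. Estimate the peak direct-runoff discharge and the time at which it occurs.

Q_p = 102.33 m³/s at t = 19:00

Subtracting baseflow gives direct-runoff ordinates: 0.00, 22.27, 102.33, 60.30, 35.47, 20.83, 0.00 m³/s.
The maximum is 102.33 m³/s, occurring at the reading for t = 19:00.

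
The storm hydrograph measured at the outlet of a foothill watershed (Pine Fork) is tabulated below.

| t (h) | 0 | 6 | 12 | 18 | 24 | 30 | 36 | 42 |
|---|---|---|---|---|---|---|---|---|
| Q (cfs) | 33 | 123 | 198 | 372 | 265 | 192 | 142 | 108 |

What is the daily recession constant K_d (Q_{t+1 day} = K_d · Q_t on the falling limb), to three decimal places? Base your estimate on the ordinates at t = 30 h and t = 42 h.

K_d ≈ 0.316

Between t = 30 h and t = 42 h the flow falls from 192 to 108 cfs over 2×6 h = 12 h.
Per-interval ratio K = (108/192)^(1/2) = 0.7500; K_d = K^(24/6) = 0.316.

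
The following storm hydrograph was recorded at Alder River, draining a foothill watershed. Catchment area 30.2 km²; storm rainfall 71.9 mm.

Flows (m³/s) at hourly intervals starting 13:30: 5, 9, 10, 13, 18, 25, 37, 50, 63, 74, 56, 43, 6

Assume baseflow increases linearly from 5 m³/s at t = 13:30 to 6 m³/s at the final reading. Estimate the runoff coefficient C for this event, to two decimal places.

ΣQ_DR = 337.5 m³/s; V = ΣQ_DR·Δt = 1.215 × 10^6 m³.
Runoff depth d = V / A = 40.23 mm.
C = d / P = 40.23 / 71.9 = 0.56.

C ≈ 0.56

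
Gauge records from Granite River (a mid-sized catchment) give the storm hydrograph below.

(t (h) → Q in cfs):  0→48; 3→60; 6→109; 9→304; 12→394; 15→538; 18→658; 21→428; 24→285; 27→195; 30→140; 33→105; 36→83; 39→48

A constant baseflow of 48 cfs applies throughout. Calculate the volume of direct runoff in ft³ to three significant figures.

V ≈ 2.94 × 10^7 ft³

Direct-runoff ordinates (Q − Q_b): 0.0, 12.0, 61.0, 256.0, 346.0, 490.0, 610.0, 380.0, 237.0, 147.0, 92.0, 57.0, 35.0, 0.0 cfs.
ΣQ_DR = 2723 cfs.
With Δt = 3 h = 10800 s, V = ΣQ_DR · Δt = 2723 × 10800 = 2.94 × 10^7 ft³.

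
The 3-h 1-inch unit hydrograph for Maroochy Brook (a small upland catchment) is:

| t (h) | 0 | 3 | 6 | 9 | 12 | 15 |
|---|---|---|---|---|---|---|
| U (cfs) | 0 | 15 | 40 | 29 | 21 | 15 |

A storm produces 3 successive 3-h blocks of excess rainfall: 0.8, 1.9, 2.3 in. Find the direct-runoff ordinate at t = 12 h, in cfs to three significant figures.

By discrete convolution, Q_j = Σ (P_i / 1 in) · U_{j−i}.
At t = 12 h (j=4): Q = (0.8/1)·21 + (1.9/1)·29 + (2.3/1)·40 = 164 cfs.

Q ≈ 164 cfs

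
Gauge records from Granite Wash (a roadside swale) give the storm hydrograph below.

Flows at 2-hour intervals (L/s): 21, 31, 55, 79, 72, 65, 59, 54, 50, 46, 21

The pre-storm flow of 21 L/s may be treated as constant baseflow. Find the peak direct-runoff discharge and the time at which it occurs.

Q_p = 58.0 L/s at t = 6 h

Subtracting baseflow gives direct-runoff ordinates: 0.0, 10.0, 34.0, 58.0, 51.0, 44.0, 38.0, 33.0, 29.0, 25.0, 0.0 L/s.
The maximum is 58.0 L/s, occurring at the reading for t = 6 h.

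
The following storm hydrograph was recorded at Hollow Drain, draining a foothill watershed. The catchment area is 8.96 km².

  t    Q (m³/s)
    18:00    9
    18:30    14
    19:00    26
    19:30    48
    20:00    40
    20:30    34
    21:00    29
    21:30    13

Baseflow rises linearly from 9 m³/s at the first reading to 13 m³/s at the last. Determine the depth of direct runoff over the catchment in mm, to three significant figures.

d ≈ 25.1 mm

Direct runoff: 0.00, 4.43, 15.86, 37.29, 28.71, 22.14, 16.57, 0.00 m³/s; ΣQ_DR = 125.0 m³/s.
V = ΣQ_DR · Δt = 125.0 × 1800 s = 2.250 × 10^5 m³.
Over A = 8.96 km², depth = V / A = 25.1 mm.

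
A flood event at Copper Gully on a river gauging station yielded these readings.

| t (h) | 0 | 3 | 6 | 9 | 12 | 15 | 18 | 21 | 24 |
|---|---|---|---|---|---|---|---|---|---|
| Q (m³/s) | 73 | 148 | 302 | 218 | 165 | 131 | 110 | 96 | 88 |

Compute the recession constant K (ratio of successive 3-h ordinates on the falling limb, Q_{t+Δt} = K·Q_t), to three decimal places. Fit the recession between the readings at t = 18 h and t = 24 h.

Using the recession-limb readings at t = 18 h and t = 24 h: Q falls from 110 to 88 m³/s over 2 intervals.
K = (Q₂/Q₁)^(1/2) = (88/110)^(1/2) = 0.894.

K ≈ 0.894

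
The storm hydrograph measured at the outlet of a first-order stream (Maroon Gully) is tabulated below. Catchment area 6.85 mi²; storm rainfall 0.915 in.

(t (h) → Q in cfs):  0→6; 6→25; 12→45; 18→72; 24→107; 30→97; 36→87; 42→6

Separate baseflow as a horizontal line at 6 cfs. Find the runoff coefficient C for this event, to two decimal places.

ΣQ_DR = 397.0 cfs; V = ΣQ_DR·Δt = 8.575 × 10^6 ft³.
Runoff depth d = V / A = 0.5388 in.
C = d / P = 0.5388 / 0.915 = 0.59.

C ≈ 0.59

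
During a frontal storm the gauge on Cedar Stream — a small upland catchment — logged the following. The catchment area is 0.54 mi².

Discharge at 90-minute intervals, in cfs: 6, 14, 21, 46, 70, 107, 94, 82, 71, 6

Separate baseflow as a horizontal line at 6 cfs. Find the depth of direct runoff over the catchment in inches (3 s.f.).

Direct runoff: 0.0, 8.0, 15.0, 40.0, 64.0, 101.0, 88.0, 76.0, 65.0, 0.0 cfs; ΣQ_DR = 457.0 cfs.
V = ΣQ_DR · Δt = 457.0 × 5400 s = 2.468 × 10^6 ft³.
Over A = 0.54 mi², depth = V / A = 1.97 in.

d ≈ 1.97 in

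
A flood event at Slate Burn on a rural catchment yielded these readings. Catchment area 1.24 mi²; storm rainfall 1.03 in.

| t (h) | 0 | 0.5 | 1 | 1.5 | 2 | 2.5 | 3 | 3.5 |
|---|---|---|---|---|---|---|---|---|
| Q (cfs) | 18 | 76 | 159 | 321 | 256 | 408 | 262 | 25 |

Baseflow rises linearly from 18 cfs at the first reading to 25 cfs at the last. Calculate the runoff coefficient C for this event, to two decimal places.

ΣQ_DR = 1353 cfs; V = ΣQ_DR·Δt = 2.435 × 10^6 ft³.
Runoff depth d = V / A = 0.8454 in.
C = d / P = 0.8454 / 1.03 = 0.82.

C ≈ 0.82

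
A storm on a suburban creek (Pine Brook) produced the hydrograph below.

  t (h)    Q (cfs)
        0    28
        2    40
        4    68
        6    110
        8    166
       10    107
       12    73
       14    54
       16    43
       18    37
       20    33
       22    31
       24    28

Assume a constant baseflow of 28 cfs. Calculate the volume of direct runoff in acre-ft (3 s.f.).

V ≈ 75.0 acre-ft

Direct-runoff ordinates (Q − Q_b): 0.0, 12.0, 40.0, 82.0, 138.0, 79.0, 45.0, 26.0, 15.0, 9.0, 5.0, 3.0, 0.0 cfs.
ΣQ_DR = 454.0 cfs.
With Δt = 2 h = 7200 s, V = ΣQ_DR · Δt = 454.0 × 7200 = 3.27 × 10^6 ft³ = 75.0 acre-ft.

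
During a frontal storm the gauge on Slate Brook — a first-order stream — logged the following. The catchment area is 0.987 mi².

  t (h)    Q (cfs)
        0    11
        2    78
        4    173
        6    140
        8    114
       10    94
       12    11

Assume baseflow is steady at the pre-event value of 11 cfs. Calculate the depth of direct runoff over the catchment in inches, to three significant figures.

d ≈ 1.71 in

Direct runoff: 0.0, 67.0, 162.0, 129.0, 103.0, 83.0, 0.0 cfs; ΣQ_DR = 544.0 cfs.
V = ΣQ_DR · Δt = 544.0 × 7200 s = 3.917 × 10^6 ft³.
Over A = 0.987 mi², depth = V / A = 1.71 in.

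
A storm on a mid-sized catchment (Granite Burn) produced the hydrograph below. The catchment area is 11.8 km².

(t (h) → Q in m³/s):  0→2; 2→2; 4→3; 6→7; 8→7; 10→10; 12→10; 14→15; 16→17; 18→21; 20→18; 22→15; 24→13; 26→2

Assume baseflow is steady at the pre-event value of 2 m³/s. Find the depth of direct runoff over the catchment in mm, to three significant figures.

d ≈ 69.6 mm

Direct runoff: 0.0, 0.0, 1.0, 5.0, 5.0, 8.0, 8.0, 13.0, 15.0, 19.0, 16.0, 13.0, 11.0, 0.0 m³/s; ΣQ_DR = 114.0 m³/s.
V = ΣQ_DR · Δt = 114.0 × 7200 s = 8.208 × 10^5 m³.
Over A = 11.8 km², depth = V / A = 69.6 mm.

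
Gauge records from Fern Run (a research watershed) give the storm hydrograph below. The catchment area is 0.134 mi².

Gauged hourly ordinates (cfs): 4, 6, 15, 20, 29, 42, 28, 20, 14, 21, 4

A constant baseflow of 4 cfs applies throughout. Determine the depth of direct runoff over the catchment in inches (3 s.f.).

Direct runoff: 0.0, 2.0, 11.0, 16.0, 25.0, 38.0, 24.0, 16.0, 10.0, 17.0, 0.0 cfs; ΣQ_DR = 159.0 cfs.
V = ΣQ_DR · Δt = 159.0 × 3600 s = 5.724 × 10^5 ft³.
Over A = 0.134 mi², depth = V / A = 1.84 in.

d ≈ 1.84 in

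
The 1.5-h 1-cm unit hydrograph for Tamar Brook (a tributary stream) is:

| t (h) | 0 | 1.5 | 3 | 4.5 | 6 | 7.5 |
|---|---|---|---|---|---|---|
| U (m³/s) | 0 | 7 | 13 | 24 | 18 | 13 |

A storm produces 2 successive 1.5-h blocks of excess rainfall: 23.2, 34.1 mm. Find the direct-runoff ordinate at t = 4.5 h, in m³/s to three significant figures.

Q ≈ 100 m³/s

By discrete convolution, Q_j = Σ (P_i / 10 mm) · U_{j−i}.
At t = 4.5 h (j=3): Q = (23.2/10)·24 + (34.1/10)·13 = 100 m³/s.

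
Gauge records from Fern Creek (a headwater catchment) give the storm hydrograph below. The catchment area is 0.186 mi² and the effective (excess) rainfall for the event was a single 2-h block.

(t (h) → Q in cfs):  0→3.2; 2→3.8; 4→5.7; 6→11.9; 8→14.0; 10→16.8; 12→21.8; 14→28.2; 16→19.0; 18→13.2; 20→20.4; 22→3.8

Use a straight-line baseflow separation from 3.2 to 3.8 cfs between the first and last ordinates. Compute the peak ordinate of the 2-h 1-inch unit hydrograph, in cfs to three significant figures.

U_p ≈ 12.3 cfs

Direct runoff: 0.00, 0.55, 2.39, 8.54, 10.58, 13.33, 18.27, 24.62, 15.36, 9.51, 16.65, 0.00 cfs; ΣQ_DR = 119.8 cfs, peak = 24.62 cfs.
Runoff depth d = ΣQ_DR·Δt / A = 119.8 × 7200 / (0.186 mi²) = 1.996 in.
The 1-inch UH is the DRH scaled by (1 in)/d, so U_p = 24.62 × 1/1.996 = 12.3 cfs.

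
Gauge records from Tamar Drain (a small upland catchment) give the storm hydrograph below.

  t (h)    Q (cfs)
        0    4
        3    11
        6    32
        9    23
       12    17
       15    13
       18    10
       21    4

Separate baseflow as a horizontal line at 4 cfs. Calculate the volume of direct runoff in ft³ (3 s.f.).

V ≈ 8.86 × 10^5 ft³

Direct-runoff ordinates (Q − Q_b): 0.0, 7.0, 28.0, 19.0, 13.0, 9.0, 6.0, 0.0 cfs.
ΣQ_DR = 82.00 cfs.
With Δt = 3 h = 10800 s, V = ΣQ_DR · Δt = 82.00 × 10800 = 8.86 × 10^5 ft³.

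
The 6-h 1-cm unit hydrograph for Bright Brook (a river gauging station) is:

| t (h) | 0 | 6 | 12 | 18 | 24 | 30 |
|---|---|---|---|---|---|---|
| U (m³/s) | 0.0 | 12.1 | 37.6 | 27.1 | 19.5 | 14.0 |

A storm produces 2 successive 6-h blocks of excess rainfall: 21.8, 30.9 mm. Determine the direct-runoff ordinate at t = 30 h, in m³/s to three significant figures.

Q ≈ 90.8 m³/s

By discrete convolution, Q_j = Σ (P_i / 10 mm) · U_{j−i}.
At t = 30 h (j=5): Q = (21.8/10)·14.0 + (30.9/10)·19.5 = 90.8 m³/s.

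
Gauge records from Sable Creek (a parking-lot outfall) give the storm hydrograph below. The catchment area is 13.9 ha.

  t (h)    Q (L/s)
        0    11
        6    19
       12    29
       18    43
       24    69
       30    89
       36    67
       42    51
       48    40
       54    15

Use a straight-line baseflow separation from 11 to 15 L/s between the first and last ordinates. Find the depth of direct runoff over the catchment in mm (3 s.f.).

d ≈ 47.1 mm

Direct runoff: 0.00, 7.56, 17.11, 30.67, 56.22, 75.78, 53.33, 36.89, 25.44, 0.00 L/s; ΣQ_DR = 303.0 L/s.
V = ΣQ_DR · Δt = 303.0 × 21600 s = 6.545 × 10^6 L.
Over A = 13.9 ha, depth = V / A = 47.1 mm.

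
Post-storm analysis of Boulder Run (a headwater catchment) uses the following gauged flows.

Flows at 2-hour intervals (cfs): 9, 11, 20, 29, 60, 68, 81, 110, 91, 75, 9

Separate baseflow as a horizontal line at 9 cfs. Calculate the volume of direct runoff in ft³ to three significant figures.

V ≈ 3.34 × 10^6 ft³

Direct-runoff ordinates (Q − Q_b): 0.0, 2.0, 11.0, 20.0, 51.0, 59.0, 72.0, 101.0, 82.0, 66.0, 0.0 cfs.
ΣQ_DR = 464.0 cfs.
With Δt = 2 h = 7200 s, V = ΣQ_DR · Δt = 464.0 × 7200 = 3.34 × 10^6 ft³.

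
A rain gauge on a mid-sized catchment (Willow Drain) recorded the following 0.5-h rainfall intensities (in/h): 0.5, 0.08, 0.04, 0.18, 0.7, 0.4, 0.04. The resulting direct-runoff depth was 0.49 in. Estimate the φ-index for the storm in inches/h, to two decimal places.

φ ≈ 0.21 in/h

Only the 3 blocks with intensity above φ contribute runoff: 0.5, 0.7, 0.4 in/h.
Σ(I−φ)·Δt = d  ⇒  (0.5+0.7+0.4 − 3φ)·0.5 = 0.49
φ = (1.600 − 0.49/0.5) / 3 = 0.21 in/h.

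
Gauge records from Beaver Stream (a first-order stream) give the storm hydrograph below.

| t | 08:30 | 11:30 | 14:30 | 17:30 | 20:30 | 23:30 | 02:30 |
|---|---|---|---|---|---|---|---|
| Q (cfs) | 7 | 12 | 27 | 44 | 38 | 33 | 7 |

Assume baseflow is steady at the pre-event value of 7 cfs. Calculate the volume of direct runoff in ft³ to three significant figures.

Direct-runoff ordinates (Q − Q_b): 0.0, 5.0, 20.0, 37.0, 31.0, 26.0, 0.0 cfs.
ΣQ_DR = 119.0 cfs.
With Δt = 3 h = 10800 s, V = ΣQ_DR · Δt = 119.0 × 10800 = 1.29 × 10^6 ft³.

V ≈ 1.29 × 10^6 ft³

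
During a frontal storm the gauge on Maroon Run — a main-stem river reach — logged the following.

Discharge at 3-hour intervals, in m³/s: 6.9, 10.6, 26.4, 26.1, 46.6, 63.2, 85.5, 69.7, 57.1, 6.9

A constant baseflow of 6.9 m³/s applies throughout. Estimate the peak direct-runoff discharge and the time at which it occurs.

Subtracting baseflow gives direct-runoff ordinates: 0.0, 3.7, 19.5, 19.2, 39.7, 56.3, 78.6, 62.8, 50.2, 0.0 m³/s.
The maximum is 78.6 m³/s, occurring at the reading for t = 18 h.

Q_p = 78.6 m³/s at t = 18 h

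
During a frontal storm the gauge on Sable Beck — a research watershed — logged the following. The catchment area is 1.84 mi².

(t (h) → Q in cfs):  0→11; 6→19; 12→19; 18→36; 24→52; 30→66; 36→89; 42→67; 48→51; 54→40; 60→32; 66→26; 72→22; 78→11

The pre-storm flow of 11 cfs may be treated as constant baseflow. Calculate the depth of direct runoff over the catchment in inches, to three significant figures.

Direct runoff: 0.0, 8.0, 8.0, 25.0, 41.0, 55.0, 78.0, 56.0, 40.0, 29.0, 21.0, 15.0, 11.0, 0.0 cfs; ΣQ_DR = 387.0 cfs.
V = ΣQ_DR · Δt = 387.0 × 21600 s = 8.359 × 10^6 ft³.
Over A = 1.84 mi², depth = V / A = 1.96 in.

d ≈ 1.96 in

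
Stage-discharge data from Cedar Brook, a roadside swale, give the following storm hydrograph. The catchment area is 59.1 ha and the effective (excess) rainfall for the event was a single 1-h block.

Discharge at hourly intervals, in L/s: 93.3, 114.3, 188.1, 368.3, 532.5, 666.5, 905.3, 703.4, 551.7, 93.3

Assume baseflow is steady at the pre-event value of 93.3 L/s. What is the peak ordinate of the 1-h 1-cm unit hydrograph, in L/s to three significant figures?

Direct runoff: 0.0, 21.0, 94.8, 275.0, 439.2, 573.2, 812.0, 610.1, 458.4, 0.0 L/s; ΣQ_DR = 3284 L/s, peak = 812.0 L/s.
Runoff depth d = ΣQ_DR·Δt / A = 3284 × 3600 / (59.1 ha) = 20.00 mm.
The 1-cm UH is the DRH scaled by (10 mm)/d, so U_p = 812.0 × 10/20.00 = 406 L/s.

U_p ≈ 406 L/s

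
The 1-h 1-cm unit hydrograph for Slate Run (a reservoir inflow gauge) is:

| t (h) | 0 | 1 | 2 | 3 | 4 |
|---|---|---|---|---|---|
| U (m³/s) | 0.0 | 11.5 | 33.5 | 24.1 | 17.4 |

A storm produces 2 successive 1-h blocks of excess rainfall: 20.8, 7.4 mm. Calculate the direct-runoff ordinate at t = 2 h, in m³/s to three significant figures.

By discrete convolution, Q_j = Σ (P_i / 10 mm) · U_{j−i}.
At t = 2 h (j=2): Q = (20.8/10)·33.5 + (7.4/10)·11.5 = 78.2 m³/s.

Q ≈ 78.2 m³/s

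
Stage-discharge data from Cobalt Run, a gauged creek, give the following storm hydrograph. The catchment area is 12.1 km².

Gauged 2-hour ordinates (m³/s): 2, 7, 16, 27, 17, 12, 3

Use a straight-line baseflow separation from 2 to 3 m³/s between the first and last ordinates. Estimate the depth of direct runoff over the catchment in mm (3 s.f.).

Direct runoff: 0.00, 4.83, 13.67, 24.50, 14.33, 9.17, 0.00 m³/s; ΣQ_DR = 66.50 m³/s.
V = ΣQ_DR · Δt = 66.50 × 7200 s = 4.788 × 10^5 m³.
Over A = 12.1 km², depth = V / A = 39.6 mm.

d ≈ 39.6 mm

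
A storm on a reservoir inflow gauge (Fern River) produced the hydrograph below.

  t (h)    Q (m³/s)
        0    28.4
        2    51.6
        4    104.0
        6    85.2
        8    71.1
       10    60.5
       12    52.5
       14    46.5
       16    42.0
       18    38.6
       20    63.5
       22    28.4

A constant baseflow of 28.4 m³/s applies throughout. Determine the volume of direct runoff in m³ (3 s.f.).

V ≈ 2.39 × 10^6 m³

Direct-runoff ordinates (Q − Q_b): 0.0, 23.2, 75.6, 56.8, 42.7, 32.1, 24.1, 18.1, 13.6, 10.2, 35.1, 0.0 m³/s.
ΣQ_DR = 331.5 m³/s.
With Δt = 2 h = 7200 s, V = ΣQ_DR · Δt = 331.5 × 7200 = 2.39 × 10^6 m³.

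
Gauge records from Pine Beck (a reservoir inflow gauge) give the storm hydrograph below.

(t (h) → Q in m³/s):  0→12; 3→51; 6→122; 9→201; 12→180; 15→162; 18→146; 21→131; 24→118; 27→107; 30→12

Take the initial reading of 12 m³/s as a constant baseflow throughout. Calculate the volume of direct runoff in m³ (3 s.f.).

V ≈ 1.20 × 10^7 m³

Direct-runoff ordinates (Q − Q_b): 0.0, 39.0, 110.0, 189.0, 168.0, 150.0, 134.0, 119.0, 106.0, 95.0, 0.0 m³/s.
ΣQ_DR = 1110 m³/s.
With Δt = 3 h = 10800 s, V = ΣQ_DR · Δt = 1110 × 10800 = 1.20 × 10^7 m³.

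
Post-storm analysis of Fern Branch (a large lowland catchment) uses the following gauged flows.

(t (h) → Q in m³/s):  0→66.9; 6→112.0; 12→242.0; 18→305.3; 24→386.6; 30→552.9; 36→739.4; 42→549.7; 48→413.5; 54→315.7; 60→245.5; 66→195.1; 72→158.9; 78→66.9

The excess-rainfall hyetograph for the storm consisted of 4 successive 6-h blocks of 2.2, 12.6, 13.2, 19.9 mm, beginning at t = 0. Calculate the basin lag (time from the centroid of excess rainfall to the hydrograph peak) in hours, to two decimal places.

t_L ≈ 20.64 h

Centroid of excess rainfall: t_c = Σ P_i·t̄_i / ΣP_i = 15.3633 h (block centres at 3, 9, 15, 21 h).
Hydrograph peak occurs at t = 36 h, so basin lag t_L = 36 − 15.3633 = 20.64 h.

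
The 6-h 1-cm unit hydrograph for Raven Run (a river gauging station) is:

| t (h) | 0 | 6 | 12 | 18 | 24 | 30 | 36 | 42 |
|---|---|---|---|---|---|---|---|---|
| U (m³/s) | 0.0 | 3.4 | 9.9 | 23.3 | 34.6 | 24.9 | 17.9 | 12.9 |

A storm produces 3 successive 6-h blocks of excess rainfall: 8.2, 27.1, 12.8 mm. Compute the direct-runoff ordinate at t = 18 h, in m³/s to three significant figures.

By discrete convolution, Q_j = Σ (P_i / 10 mm) · U_{j−i}.
At t = 18 h (j=3): Q = (8.2/10)·23.3 + (27.1/10)·9.9 + (12.8/10)·3.4 = 50.3 m³/s.

Q ≈ 50.3 m³/s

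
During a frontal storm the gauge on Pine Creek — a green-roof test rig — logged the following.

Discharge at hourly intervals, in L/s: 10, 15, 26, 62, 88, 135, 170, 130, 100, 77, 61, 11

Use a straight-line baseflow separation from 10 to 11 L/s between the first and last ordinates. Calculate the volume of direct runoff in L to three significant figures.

Direct-runoff ordinates (Q − Q_b): 0.00, 4.91, 15.82, 51.73, 77.64, 124.55, 159.45, 119.36, 89.27, 66.18, 50.09, 0.00 L/s.
ΣQ_DR = 759.0 L/s.
With Δt = 1 h = 3600 s, V = ΣQ_DR · Δt = 759.0 × 3600 = 2.73 × 10^6 L.

V ≈ 2.73 × 10^6 L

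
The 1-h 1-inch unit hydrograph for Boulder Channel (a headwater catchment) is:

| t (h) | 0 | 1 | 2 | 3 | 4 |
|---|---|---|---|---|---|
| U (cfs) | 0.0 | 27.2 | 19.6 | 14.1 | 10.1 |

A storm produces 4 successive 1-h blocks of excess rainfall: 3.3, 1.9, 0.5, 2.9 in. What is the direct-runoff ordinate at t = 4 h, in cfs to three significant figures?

Q ≈ 149 cfs

By discrete convolution, Q_j = Σ (P_i / 1 in) · U_{j−i}.
At t = 4 h (j=4): Q = (3.3/1)·10.1 + (1.9/1)·14.1 + (0.5/1)·19.6 + (2.9/1)·27.2 = 149 cfs.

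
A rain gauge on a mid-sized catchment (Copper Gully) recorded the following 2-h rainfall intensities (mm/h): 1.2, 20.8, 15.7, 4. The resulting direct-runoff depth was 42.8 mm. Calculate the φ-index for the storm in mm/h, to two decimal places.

Only the 2 blocks with intensity above φ contribute runoff: 20.8, 15.7 mm/h.
Σ(I−φ)·Δt = d  ⇒  (20.8+15.7 − 2φ)·2 = 42.8
φ = (36.50 − 42.8/2) / 2 = 7.55 mm/h.

φ ≈ 7.55 mm/h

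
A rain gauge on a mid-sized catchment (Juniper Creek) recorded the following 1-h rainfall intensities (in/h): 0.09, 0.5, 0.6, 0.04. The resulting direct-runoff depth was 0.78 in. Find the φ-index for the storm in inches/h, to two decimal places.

Only the 2 blocks with intensity above φ contribute runoff: 0.5, 0.6 in/h.
Σ(I−φ)·Δt = d  ⇒  (0.5+0.6 − 2φ)·1 = 0.78
φ = (1.100 − 0.78/1) / 2 = 0.16 in/h.

φ ≈ 0.16 in/h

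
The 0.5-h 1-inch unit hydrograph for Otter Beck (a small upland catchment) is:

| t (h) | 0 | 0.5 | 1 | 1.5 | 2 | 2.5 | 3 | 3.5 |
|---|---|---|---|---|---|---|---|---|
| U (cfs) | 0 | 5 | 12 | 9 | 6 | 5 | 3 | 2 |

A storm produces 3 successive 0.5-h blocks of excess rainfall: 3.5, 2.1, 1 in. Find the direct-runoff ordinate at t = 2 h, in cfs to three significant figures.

Q ≈ 51.9 cfs

By discrete convolution, Q_j = Σ (P_i / 1 in) · U_{j−i}.
At t = 2 h (j=4): Q = (3.5/1)·6 + (2.1/1)·9 + (1/1)·12 = 51.9 cfs.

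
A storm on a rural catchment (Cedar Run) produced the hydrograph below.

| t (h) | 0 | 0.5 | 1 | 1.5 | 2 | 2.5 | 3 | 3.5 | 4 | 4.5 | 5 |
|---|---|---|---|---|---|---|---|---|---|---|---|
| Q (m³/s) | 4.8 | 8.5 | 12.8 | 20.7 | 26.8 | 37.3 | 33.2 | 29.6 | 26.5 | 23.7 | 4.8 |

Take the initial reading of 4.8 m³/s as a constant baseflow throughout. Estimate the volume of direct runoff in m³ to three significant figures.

V ≈ 3.17 × 10^5 m³

Direct-runoff ordinates (Q − Q_b): 0.0, 3.7, 8.0, 15.9, 22.0, 32.5, 28.4, 24.8, 21.7, 18.9, 0.0 m³/s.
ΣQ_DR = 175.9 m³/s.
With Δt = 0.5 h = 1800 s, V = ΣQ_DR · Δt = 175.9 × 1800 = 3.17 × 10^5 m³.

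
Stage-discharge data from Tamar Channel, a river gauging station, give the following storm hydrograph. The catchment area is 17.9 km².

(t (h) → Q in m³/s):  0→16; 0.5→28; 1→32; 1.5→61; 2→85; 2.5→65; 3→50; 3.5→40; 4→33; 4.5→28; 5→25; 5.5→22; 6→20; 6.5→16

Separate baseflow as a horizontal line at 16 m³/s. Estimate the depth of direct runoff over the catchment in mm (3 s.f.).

d ≈ 29.9 mm

Direct runoff: 0.0, 12.0, 16.0, 45.0, 69.0, 49.0, 34.0, 24.0, 17.0, 12.0, 9.0, 6.0, 4.0, 0.0 m³/s; ΣQ_DR = 297.0 m³/s.
V = ΣQ_DR · Δt = 297.0 × 1800 s = 5.346 × 10^5 m³.
Over A = 17.9 km², depth = V / A = 29.9 mm.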